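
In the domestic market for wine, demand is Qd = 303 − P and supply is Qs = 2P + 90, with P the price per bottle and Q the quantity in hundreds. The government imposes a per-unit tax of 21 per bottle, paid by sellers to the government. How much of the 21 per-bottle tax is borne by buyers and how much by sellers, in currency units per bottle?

Before the tax: set 303 − P = 2P + 90 → P* = 71, Q* = 232.
With the tax collected from sellers, supply shifts: Qs = 2(P − 21) + 90.
New equilibrium: buyers pay 85, sellers receive 64, Q = 218. (Wedge: Pb − Ps = 21.)
Burden on buyers: 14; on sellers: 7. (They sum to 21.)
The less price-elastic side of the market bears the larger share of a per-unit tax.

Buyers bear 14 per bottle; sellers bear 7 per bottle.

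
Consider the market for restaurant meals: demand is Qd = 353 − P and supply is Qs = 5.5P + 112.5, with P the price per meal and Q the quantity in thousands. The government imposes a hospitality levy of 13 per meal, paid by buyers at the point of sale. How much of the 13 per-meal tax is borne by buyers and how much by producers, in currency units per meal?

Buyers bear 11 per meal; producers bear 2 per meal.

Without the tax, 353 − P = 5.5P + 112.5 gives 6.5P = 240.5, so P* = 37 and Q* = 316.
With the tax collected from buyers, demand (in seller-price terms) shifts: Qd = 353 − (P + 13).
New equilibrium: buyers pay 48, producers receive 35, Q = 305. (Wedge: Pb − Ps = 13.)
Burden on buyers: 11; on producers: 2. (They sum to 13.)
The less price-elastic side of the market bears the larger share of a per-unit tax.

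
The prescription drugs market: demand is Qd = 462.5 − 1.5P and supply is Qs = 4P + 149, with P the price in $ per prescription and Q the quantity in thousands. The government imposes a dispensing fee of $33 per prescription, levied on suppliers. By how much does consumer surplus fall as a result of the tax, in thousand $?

Consumer surplus falls by $8616 thousand.

Without the tax, 462.5 − 1.5P = 4P + 149 gives 5.5P = 313.5, so P* = $57 and Q* = 377.
With the tax collected from suppliers, supply shifts: Qs = 4(P − 33) + 149.
Solving gives Q = 341 with buyers paying $81 and suppliers receiving $48 (the $33 wedge).
ΔCS is the trapezoid between Q = 341 and Q = 377 of height $24: ½ · (377 + 341) · 24 = $8616.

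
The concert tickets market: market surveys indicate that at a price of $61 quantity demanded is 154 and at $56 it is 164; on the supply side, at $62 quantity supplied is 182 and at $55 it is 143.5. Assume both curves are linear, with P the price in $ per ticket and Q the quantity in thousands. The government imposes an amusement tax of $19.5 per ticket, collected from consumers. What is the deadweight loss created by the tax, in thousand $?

Demand slope: (164 − 154)/(56 − 61) = -2, so Qd = 276 − 2P.
Supply slope: (143.5 − 182)/(55 − 62) = 5.5, so Qs = 5.5P − 159.
Before the tax: set 276 − 2P = 5.5P − 159 → P* = $58, Q* = 160.
With the tax collected from consumers, demand (in seller-price terms) shifts: Qd = 276 − 2(P + 19.5).
New equilibrium: consumers pay $72.3, producers receive $52.8, Q = 131.4. (Wedge: Pb − Ps = 19.5.)
Quantity falls by |ΔQ| = |160 − 131.4| = 28.6.
DWL = ½ · t · |ΔQ| = ½ · 19.5 · 28.6 = $278.85.

Deadweight loss = $278.85 thousand.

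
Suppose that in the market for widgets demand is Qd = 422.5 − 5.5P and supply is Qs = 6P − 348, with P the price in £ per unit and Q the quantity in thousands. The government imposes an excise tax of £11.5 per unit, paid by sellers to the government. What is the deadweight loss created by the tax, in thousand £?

Deadweight loss = £189.75 thousand.

Before the tax: set 422.5 − 5.5P = 6P − 348 → P* = £67, Q* = 54.
With the tax collected from sellers, supply shifts: Qs = 6(P − 11.5) − 348.
Solving gives Q = 21 with consumers paying £73 and sellers receiving £61.5 (the £11.5 wedge).
Quantity falls by |ΔQ| = |54 − 21| = 33.
DWL = ½ · t · |ΔQ| = ½ · 11.5 · 33 = £189.75.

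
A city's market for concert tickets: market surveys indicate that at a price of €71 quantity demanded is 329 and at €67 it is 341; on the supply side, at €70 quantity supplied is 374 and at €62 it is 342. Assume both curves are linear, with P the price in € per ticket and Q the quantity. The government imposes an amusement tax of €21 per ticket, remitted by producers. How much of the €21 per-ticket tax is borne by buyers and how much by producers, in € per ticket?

Demand slope: (341 − 329)/(67 − 71) = -3, so Qd = 542 − 3P.
Supply slope: (342 − 374)/(62 − 70) = 4, so Qs = 4P + 94.
Without the tax, 542 − 3P = 4P + 94 gives 7P = 448, so P* = €64 and Q* = 350.
With the tax collected from producers, supply shifts: Qs = 4(P − 21) + 94.
New equilibrium: buyers pay €76, producers receive €55, Q = 314. (Wedge: Pb − Ps = 21.)
Burden on buyers: €12; on producers: €9. (They sum to €21.)
The less price-elastic side of the market bears the larger share of a per-unit tax.

Buyers bear €12 per ticket; producers bear €9 per ticket.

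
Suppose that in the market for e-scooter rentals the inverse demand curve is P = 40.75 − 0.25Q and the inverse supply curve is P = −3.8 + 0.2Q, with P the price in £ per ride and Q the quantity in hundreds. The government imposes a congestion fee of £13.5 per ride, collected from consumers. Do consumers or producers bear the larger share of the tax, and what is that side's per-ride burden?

Consumers bear the larger share: £7.5 per ride.

Rewrite in direct form: Qd = 163 − 4P and Qs = 5P + 19.
Before the tax: set 163 − 4P = 5P + 19 → P* = £16, Q* = 99.
With the tax collected from consumers, demand (in seller-price terms) shifts: Qd = 163 − 4(P + 13.5).
Solving gives Q = 69 with consumers paying £23.5 and producers receiving £10 (the £13.5 wedge).
Per-ride burden: consumers £7.5, producers £6.
Consumers take the larger share because demand is less price-elastic here (demand slope 4 vs supply slope 5).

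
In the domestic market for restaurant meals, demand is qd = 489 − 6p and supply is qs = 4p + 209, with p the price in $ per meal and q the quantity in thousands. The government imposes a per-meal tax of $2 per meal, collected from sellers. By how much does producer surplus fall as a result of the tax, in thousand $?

Producer surplus falls by $382.32 thousand.

Before the tax: set 489 − 6p = 4p + 209 → p* = $28, q* = 321.
With the tax collected from sellers, supply shifts: qs = 4(p − 2) + 209.
New equilibrium: buyers pay $28.8, sellers receive $26.8, q = 316.2. (Wedge: pb − ps = 2.)
ΔPS is the trapezoid between Q = 316.2 and Q = 321 of height $1.2: ½ · (321 + 316.2) · 1.2 = $382.32.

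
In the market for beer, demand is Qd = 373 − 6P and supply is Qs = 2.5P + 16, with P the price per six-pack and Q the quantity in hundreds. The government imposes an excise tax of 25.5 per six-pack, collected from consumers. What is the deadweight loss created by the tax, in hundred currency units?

Deadweight loss = 573.75 hundred.

Without the tax, 373 − 6P = 2.5P + 16 gives 8.5P = 357, so P* = 42 and Q* = 121.
With the tax collected from consumers, demand (in seller-price terms) shifts: Qd = 373 − 6(P + 25.5).
Solving gives Q = 76 with consumers paying 49.5 and suppliers receiving 24 (the 25.5 wedge).
Quantity falls by |ΔQ| = |121 − 76| = 45.
DWL = ½ · t · |ΔQ| = ½ · 25.5 · 45 = 573.75.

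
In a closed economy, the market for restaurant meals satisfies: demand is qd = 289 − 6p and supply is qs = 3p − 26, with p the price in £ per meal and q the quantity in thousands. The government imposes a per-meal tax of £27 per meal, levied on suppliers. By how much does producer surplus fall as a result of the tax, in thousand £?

Before the tax: set 289 − 6p = 3p − 26 → p* = £35, q* = 79.
With the tax collected from suppliers, supply shifts: qs = 3(p − 27) − 26.
New equilibrium: buyers pay £44, suppliers receive £17, q = 25. (Wedge: pb − ps = 27.)
ΔPS is the trapezoid between Q = 25 and Q = 79 of height £18: ½ · (79 + 25) · 18 = £936.

Producer surplus falls by £936 thousand.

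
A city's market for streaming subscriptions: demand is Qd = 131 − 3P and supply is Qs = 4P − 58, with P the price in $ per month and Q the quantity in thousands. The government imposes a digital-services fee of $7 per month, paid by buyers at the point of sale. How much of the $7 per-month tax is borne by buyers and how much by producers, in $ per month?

Without the tax, 131 − 3P = 4P − 58 gives 7P = 189, so P* = $27 and Q* = 50.
With the tax collected from buyers, demand (in seller-price terms) shifts: Qd = 131 − 3(P + 7).
Solving gives Q = 38 with buyers paying $31 and producers receiving $24 (the $7 wedge).
Burden on buyers: $4; on producers: $3. (They sum to $7.)
The less price-elastic side of the market bears the larger share of a per-unit tax.

Buyers bear $4 per month; producers bear $3 per month.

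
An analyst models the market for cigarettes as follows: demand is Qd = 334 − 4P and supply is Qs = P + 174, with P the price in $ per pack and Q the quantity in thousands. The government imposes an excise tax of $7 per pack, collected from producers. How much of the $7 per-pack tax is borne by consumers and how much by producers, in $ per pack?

Without the tax, 334 − 4P = P + 174 gives 5P = 160, so P* = $32 and Q* = 206.
With the tax collected from producers, supply shifts: Qs = (P − 7) + 174.
New equilibrium: consumers pay $33.4, producers receive $26.4, Q = 200.4. (Wedge: Pb − Ps = 7.)
Burden on consumers: $1.4; on producers: $5.6. (They sum to $7.)
The less price-elastic side of the market bears the larger share of a per-unit tax.

Consumers bear $1.4 per pack; producers bear $5.6 per pack.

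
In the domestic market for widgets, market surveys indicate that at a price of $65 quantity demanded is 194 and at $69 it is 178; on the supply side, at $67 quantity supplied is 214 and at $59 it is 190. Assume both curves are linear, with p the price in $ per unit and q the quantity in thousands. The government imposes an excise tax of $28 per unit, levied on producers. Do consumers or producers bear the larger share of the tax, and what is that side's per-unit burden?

Demand slope: (178 − 194)/(69 − 65) = -4, so qd = 454 − 4p.
Supply slope: (190 − 214)/(59 − 67) = 3, so qs = 3p + 13.
Without the tax, 454 − 4p = 3p + 13 gives 7p = 441, so p* = $63 and q* = 202.
With the tax collected from producers, supply shifts: qs = 3(p − 28) + 13.
New equilibrium: consumers pay $75, producers receive $47, q = 154. (Wedge: pb − ps = 28.)
Per-unit burden: consumers $12, producers $16.
Producers take the larger share because supply is less price-elastic here (demand slope 4 vs supply slope 3).
The less price-elastic side of the market bears the larger share of a per-unit tax.

Producers bear the larger share: $16 per unit.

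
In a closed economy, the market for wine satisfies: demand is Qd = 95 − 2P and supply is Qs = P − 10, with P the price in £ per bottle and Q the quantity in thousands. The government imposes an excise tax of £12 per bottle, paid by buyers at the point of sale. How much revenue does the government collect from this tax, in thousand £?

Tax revenue = £204 thousand.

Without the tax, 95 − 2P = P − 10 gives 3P = 105, so P* = £35 and Q* = 25.
With the tax collected from buyers, demand (in seller-price terms) shifts: Qd = 95 − 2(P + 12).
New equilibrium: buyers pay £39, sellers receive £27, Q = 17. (Wedge: Pb − Ps = 12.)
Revenue = t · Q = 12 · 17 = £204.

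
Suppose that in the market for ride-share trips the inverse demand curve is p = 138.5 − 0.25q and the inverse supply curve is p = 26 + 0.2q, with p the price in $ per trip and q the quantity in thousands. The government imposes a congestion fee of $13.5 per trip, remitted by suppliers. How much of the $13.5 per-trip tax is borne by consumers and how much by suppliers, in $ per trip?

Rewrite in direct form: qd = 554 − 4p and qs = 5p − 130.
Before the tax: set 554 − 4p = 5p − 130 → p* = $76, q* = 250.
With the tax collected from suppliers, supply shifts: qs = 5(p − 13.5) − 130.
New equilibrium: consumers pay $83.5, suppliers receive $70, q = 220. (Wedge: pb − ps = 13.5.)
Burden on consumers: $7.5; on suppliers: $6. (They sum to $13.5.)
The less price-elastic side of the market bears the larger share of a per-unit tax.

Consumers bear $7.5 per trip; suppliers bear $6 per trip.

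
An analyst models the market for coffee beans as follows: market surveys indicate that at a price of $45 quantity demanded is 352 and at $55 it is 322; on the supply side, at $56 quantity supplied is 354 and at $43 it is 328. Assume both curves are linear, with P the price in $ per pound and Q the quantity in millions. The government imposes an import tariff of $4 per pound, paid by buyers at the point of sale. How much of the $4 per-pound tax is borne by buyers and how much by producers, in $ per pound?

Buyers bear $1.6 per pound; producers bear $2.4 per pound.

Demand slope: (322 − 352)/(55 − 45) = -3, so Qd = 487 − 3P.
Supply slope: (328 − 354)/(43 − 56) = 2, so Qs = 2P + 242.
Before the tax: set 487 − 3P = 2P + 242 → P* = $49, Q* = 340.
With the tax collected from buyers, demand (in seller-price terms) shifts: Qd = 487 − 3(P + 4).
New equilibrium: buyers pay $50.6, producers receive $46.6, Q = 335.2. (Wedge: Pb − Ps = 4.)
Burden on buyers: $1.6; on producers: $2.4. (They sum to $4.)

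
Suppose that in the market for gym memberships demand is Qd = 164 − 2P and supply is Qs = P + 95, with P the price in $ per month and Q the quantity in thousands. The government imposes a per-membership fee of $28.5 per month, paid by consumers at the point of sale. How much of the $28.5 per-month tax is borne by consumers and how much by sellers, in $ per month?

Consumers bear $9.5 per month; sellers bear $19 per month.

Without the tax, 164 − 2P = P + 95 gives 3P = 69, so P* = $23 and Q* = 118.
With the tax collected from consumers, demand (in seller-price terms) shifts: Qd = 164 − 2(P + 28.5).
Solving gives Q = 99 with consumers paying $32.5 and sellers receiving $4 (the $28.5 wedge).
Burden on consumers: $9.5; on sellers: $19. (They sum to $28.5.)
The less price-elastic side of the market bears the larger share of a per-unit tax.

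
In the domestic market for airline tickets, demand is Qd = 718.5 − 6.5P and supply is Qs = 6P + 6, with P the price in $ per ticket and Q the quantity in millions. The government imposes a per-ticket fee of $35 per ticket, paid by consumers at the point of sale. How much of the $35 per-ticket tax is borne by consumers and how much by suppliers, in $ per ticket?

Consumers bear $16.8 per ticket; suppliers bear $18.2 per ticket.

Before the tax: set 718.5 − 6.5P = 6P + 6 → P* = $57, Q* = 348.
With the tax collected from consumers, demand (in seller-price terms) shifts: Qd = 718.5 − 6.5(P + 35).
New equilibrium: consumers pay $73.8, suppliers receive $38.8, Q = 238.8. (Wedge: Pb − Ps = 35.)
Burden on consumers: $16.8; on suppliers: $18.2. (They sum to $35.)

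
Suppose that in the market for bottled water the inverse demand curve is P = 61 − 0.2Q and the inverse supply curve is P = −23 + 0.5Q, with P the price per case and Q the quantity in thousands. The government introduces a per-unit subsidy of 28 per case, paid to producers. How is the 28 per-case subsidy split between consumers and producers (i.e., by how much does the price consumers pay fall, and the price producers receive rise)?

Consumers gain 8 per case; producers gain 20 per case.

Inverting to Q(P) form: Qd = 305 − 5P; Qs = 2P + 46.
Without the subsidy, 305 − 5P = 2P + 46 gives 7P = 259, so P* = 37 and Q* = 120.
With a per-unit subsidy paid to producers, each receives P + 28 per unit sold, so supply becomes Qs = 2(P + 28) + 46.
Solving gives Q = 160 with consumers paying 29 and producers receiving 57 (the 28 wedge).
Gain to consumers: 8; to producers: 20. (They sum to 28.)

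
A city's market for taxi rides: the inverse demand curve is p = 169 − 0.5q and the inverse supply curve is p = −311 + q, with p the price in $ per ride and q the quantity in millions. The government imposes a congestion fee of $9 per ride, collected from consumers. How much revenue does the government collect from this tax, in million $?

Tax revenue = $2826 million.

Rewrite in direct form: qd = 338 − 2p and qs = p + 311.
Without the tax, 338 − 2p = p + 311 gives 3p = 27, so p* = $9 and q* = 320.
With the tax collected from consumers, demand (in seller-price terms) shifts: qd = 338 − 2(p + 9).
Solving gives q = 314 with consumers paying $12 and producers receiving $3 (the $9 wedge).
Revenue = t · Q = 9 · 314 = $2826.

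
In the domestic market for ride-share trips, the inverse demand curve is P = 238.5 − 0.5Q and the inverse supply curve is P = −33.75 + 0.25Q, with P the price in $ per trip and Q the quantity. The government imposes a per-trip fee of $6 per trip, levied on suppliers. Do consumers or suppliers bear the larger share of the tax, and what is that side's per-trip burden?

Rewrite in direct form: Qd = 477 − 2P and Qs = 4P + 135.
Without the tax, 477 − 2P = 4P + 135 gives 6P = 342, so P* = $57 and Q* = 363.
With the tax collected from suppliers, supply shifts: Qs = 4(P − 6) + 135.
Solving gives Q = 355 with consumers paying $61 and suppliers receiving $55 (the $6 wedge).
Per-trip burden: consumers $4, suppliers $2.
Consumers take the larger share because demand is less price-elastic here (demand slope 2 vs supply slope 4).
The less price-elastic side of the market bears the larger share of a per-unit tax.

Consumers bear the larger share: $4 per trip.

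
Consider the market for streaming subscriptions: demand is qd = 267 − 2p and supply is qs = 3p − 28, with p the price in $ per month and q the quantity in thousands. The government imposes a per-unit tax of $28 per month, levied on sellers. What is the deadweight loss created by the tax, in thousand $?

Without the tax, 267 − 2p = 3p − 28 gives 5p = 295, so p* = $59 and q* = 149.
With the tax collected from sellers, supply shifts: qs = 3(p − 28) − 28.
New equilibrium: consumers pay $75.8, sellers receive $47.8, q = 115.4. (Wedge: pb − ps = 28.)
Quantity falls by |ΔQ| = |149 − 115.4| = 33.6.
DWL = ½ · t · |ΔQ| = ½ · 28 · 33.6 = $470.4.

Deadweight loss = $470.4 thousand.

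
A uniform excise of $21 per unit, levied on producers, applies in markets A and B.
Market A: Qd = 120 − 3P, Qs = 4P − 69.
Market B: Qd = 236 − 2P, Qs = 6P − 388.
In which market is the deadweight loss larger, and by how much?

Market A: pre-tax P* = $27, Q* = 39; post-tax Q = 3; deadweight loss = $378.
Market B: pre-tax P* = $78, Q* = 80; post-tax Q = 48.5; deadweight loss = $330.75.
Difference: $378 vs $330.75 → market A is larger by $47.25.

Market A, by $47.25.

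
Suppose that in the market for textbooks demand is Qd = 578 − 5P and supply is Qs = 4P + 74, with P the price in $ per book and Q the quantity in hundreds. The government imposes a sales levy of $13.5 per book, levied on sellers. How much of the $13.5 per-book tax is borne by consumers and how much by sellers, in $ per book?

Before the tax: set 578 − 5P = 4P + 74 → P* = $56, Q* = 298.
With the tax collected from sellers, supply shifts: Qs = 4(P − 13.5) + 74.
New equilibrium: consumers pay $62, sellers receive $48.5, Q = 268. (Wedge: Pb − Ps = 13.5.)
Burden on consumers: $6; on sellers: $7.5. (They sum to $13.5.)
The less price-elastic side of the market bears the larger share of a per-unit tax.

Consumers bear $6 per book; sellers bear $7.5 per book.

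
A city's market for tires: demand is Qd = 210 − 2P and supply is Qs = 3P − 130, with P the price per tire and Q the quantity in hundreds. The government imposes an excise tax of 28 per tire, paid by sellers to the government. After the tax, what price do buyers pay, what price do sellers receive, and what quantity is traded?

Buyers pay 84.8; sellers receive 56.8; quantity = 40.4.

Before the tax: set 210 − 2P = 3P − 130 → P* = 68, Q* = 74.
With the tax collected from sellers, supply shifts: Qs = 3(P − 28) − 130.
New equilibrium: buyers pay 84.8, sellers receive 56.8, Q = 40.4. (Wedge: Pb − Ps = 28.)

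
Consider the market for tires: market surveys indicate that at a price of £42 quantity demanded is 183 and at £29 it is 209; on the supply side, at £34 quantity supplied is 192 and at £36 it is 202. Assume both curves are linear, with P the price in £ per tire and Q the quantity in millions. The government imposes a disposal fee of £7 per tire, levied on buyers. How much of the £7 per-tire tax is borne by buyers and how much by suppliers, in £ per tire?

Demand slope: (209 − 183)/(29 − 42) = -2, so Qd = 267 − 2P.
Supply slope: (202 − 192)/(36 − 34) = 5, so Qs = 5P + 22.
Before the tax: set 267 − 2P = 5P + 22 → P* = £35, Q* = 197.
With the tax collected from buyers, demand (in seller-price terms) shifts: Qd = 267 − 2(P + 7).
Solving gives Q = 187 with buyers paying £40 and suppliers receiving £33 (the £7 wedge).
Burden on buyers: £5; on suppliers: £2. (They sum to £7.)
The less price-elastic side of the market bears the larger share of a per-unit tax.

Buyers bear £5 per tire; suppliers bear £2 per tire.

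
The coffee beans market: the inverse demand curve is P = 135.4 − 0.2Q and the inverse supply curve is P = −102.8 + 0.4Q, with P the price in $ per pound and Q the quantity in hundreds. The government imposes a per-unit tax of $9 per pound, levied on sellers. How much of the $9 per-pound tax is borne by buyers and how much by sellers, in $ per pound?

Buyers bear $3 per pound; sellers bear $6 per pound.

Inverting to Q(P) form: Qd = 677 − 5P; Qs = 2.5P + 257.
Without the tax, 677 − 5P = 2.5P + 257 gives 7.5P = 420, so P* = $56 and Q* = 397.
With the tax collected from sellers, supply shifts: Qs = 2.5(P − 9) + 257.
Solving gives Q = 382 with buyers paying $59 and sellers receiving $50 (the $9 wedge).
Burden on buyers: $3; on sellers: $6. (They sum to $9.)
The less price-elastic side of the market bears the larger share of a per-unit tax.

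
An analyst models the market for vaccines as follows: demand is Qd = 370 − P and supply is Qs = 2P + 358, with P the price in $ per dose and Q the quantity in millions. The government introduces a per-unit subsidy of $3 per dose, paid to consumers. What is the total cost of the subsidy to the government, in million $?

Government outlay = $1104 million.

Before the subsidy: set 370 − P = 2P + 358 → P* = $4, Q* = 366.
With a per-unit subsidy paid to consumers, each effectively pays P − 3, so demand becomes Qd = 370 − (P − 3).
New equilibrium: consumers pay $2, sellers receive $5, Q = 368. (Wedge: Pb − Ps = −3.)
Outlay = t · Q = 3 · 368 = $1104.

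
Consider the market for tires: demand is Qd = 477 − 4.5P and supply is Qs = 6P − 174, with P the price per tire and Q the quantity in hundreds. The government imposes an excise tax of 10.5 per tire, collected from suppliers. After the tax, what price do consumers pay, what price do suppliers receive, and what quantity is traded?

Consumers pay 68; suppliers receive 57.5; quantity = 171.

Without the tax, 477 − 4.5P = 6P − 174 gives 10.5P = 651, so P* = 62 and Q* = 198.
With the tax collected from suppliers, supply shifts: Qs = 6(P − 10.5) − 174.
New equilibrium: consumers pay 68, suppliers receive 57.5, Q = 171. (Wedge: Pb − Ps = 10.5.)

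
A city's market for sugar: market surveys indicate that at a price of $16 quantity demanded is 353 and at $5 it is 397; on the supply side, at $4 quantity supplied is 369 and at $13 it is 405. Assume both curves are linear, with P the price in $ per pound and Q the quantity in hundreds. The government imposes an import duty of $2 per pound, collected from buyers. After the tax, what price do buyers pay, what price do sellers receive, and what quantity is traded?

Demand slope: (397 − 353)/(5 − 16) = -4, so Qd = 417 − 4P.
Supply slope: (405 − 369)/(13 − 4) = 4, so Qs = 4P + 353.
Before the tax: set 417 − 4P = 4P + 353 → P* = $8, Q* = 385.
With the tax collected from buyers, demand (in seller-price terms) shifts: Qd = 417 − 4(P + 2).
New equilibrium: buyers pay $9, sellers receive $7, Q = 381. (Wedge: Pb − Ps = 2.)
The less price-elastic side of the market bears the larger share of a per-unit tax.

Buyers pay $9; sellers receive $7; quantity = 381.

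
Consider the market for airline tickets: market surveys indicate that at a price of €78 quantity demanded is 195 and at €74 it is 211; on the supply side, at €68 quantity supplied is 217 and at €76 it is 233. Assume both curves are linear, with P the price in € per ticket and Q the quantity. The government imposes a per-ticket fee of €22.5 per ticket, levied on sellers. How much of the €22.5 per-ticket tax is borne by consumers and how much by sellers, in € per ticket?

Demand slope: (211 − 195)/(74 − 78) = -4, so Qd = 507 − 4P.
Supply slope: (233 − 217)/(76 − 68) = 2, so Qs = 2P + 81.
Before the tax: set 507 − 4P = 2P + 81 → P* = €71, Q* = 223.
With the tax collected from sellers, supply shifts: Qs = 2(P − 22.5) + 81.
New equilibrium: consumers pay €78.5, sellers receive €56, Q = 193. (Wedge: Pb − Ps = 22.5.)
Burden on consumers: €7.5; on sellers: €15. (They sum to €22.5.)
The less price-elastic side of the market bears the larger share of a per-unit tax.

Consumers bear €7.5 per ticket; sellers bear €15 per ticket.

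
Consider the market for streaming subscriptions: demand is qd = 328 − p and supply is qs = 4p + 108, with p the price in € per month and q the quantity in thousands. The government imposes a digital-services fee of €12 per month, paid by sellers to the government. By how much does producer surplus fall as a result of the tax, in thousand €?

Without the tax, 328 − p = 4p + 108 gives 5p = 220, so p* = €44 and q* = 284.
With the tax collected from sellers, supply shifts: qs = 4(p − 12) + 108.
New equilibrium: consumers pay €53.6, sellers receive €41.6, q = 274.4. (Wedge: pb − ps = 12.)
ΔPS is the trapezoid between Q = 274.4 and Q = 284 of height €2.4: ½ · (284 + 274.4) · 2.4 = €670.08.

Producer surplus falls by €670.08 thousand.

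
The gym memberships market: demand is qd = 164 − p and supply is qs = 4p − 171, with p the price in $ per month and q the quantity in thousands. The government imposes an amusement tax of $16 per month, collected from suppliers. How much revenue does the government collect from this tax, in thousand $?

Tax revenue = $1347.2 thousand.

Before the tax: set 164 − p = 4p − 171 → p* = $67, q* = 97.
With the tax collected from suppliers, supply shifts: qs = 4(p − 16) − 171.
Solving gives q = 84.2 with buyers paying $79.8 and suppliers receiving $63.8 (the $16 wedge).
Revenue = t · Q = 16 · 84.2 = $1347.2.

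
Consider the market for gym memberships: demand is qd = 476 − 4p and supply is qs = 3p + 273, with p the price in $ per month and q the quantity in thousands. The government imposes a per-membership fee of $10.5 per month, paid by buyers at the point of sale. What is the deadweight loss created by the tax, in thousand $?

Deadweight loss = $94.5 thousand.

Without the tax, 476 − 4p = 3p + 273 gives 7p = 203, so p* = $29 and q* = 360.
With the tax collected from buyers, demand (in seller-price terms) shifts: qd = 476 − 4(p + 10.5).
Solving gives q = 342 with buyers paying $33.5 and suppliers receiving $23 (the $10.5 wedge).
Quantity falls by |ΔQ| = |360 − 342| = 18.
DWL = ½ · t · |ΔQ| = ½ · 10.5 · 18 = $94.5.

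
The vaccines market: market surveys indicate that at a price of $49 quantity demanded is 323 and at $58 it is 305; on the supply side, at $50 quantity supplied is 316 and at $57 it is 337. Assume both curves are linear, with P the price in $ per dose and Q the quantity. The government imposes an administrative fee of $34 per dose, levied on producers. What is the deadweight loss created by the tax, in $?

Deadweight loss = $693.6.

Demand slope: (305 − 323)/(58 − 49) = -2, so Qd = 421 − 2P.
Supply slope: (337 − 316)/(57 − 50) = 3, so Qs = 3P + 166.
Without the tax, 421 − 2P = 3P + 166 gives 5P = 255, so P* = $51 and Q* = 319.
With the tax collected from producers, supply shifts: Qs = 3(P − 34) + 166.
New equilibrium: buyers pay $71.4, producers receive $37.4, Q = 278.2. (Wedge: Pb − Ps = 34.)
Quantity falls by |ΔQ| = |319 − 278.2| = 40.8.
DWL = ½ · t · |ΔQ| = ½ · 34 · 40.8 = $693.6.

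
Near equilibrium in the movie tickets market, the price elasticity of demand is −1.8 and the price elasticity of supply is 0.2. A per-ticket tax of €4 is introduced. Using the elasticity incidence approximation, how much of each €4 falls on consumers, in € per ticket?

Incidence ratio: consumers' share ≈ εs / (εs + |εd|) = 0.2 / (0.2 + 1.8) = 0.1.
So consumers bear ≈ 0.1 × €4 = €0.4; sellers bear €3.6.

Consumers bear ≈ €0.4 per ticket.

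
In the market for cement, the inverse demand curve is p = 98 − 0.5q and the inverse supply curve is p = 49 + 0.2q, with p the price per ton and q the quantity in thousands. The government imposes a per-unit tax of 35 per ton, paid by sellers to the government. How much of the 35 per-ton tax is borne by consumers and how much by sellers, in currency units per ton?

Consumers bear 25 per ton; sellers bear 10 per ton.

Rewrite in direct form: qd = 196 − 2p and qs = 5p − 245.
Before the tax: set 196 − 2p = 5p − 245 → p* = 63, q* = 70.
With the tax collected from sellers, supply shifts: qs = 5(p − 35) − 245.
New equilibrium: consumers pay 88, sellers receive 53, q = 20. (Wedge: pb − ps = 35.)
Burden on consumers: 25; on sellers: 10. (They sum to 35.)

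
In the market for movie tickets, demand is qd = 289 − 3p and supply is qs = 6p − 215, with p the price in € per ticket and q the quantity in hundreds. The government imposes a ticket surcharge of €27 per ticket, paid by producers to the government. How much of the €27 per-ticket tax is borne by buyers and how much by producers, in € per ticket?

Before the tax: set 289 − 3p = 6p − 215 → p* = €56, q* = 121.
With the tax collected from producers, supply shifts: qs = 6(p − 27) − 215.
New equilibrium: buyers pay €74, producers receive €47, q = 67. (Wedge: pb − ps = 27.)
Burden on buyers: €18; on producers: €9. (They sum to €27.)

Buyers bear €18 per ticket; producers bear €9 per ticket.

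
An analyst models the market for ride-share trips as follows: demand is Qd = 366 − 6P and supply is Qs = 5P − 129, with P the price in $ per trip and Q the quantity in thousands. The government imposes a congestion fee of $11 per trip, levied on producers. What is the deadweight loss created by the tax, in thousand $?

Deadweight loss = $165 thousand.

Before the tax: set 366 − 6P = 5P − 129 → P* = $45, Q* = 96.
With the tax collected from producers, supply shifts: Qs = 5(P − 11) − 129.
Solving gives Q = 66 with buyers paying $50 and producers receiving $39 (the $11 wedge).
Quantity falls by |ΔQ| = |96 − 66| = 30.
DWL = ½ · t · |ΔQ| = ½ · 11 · 30 = $165.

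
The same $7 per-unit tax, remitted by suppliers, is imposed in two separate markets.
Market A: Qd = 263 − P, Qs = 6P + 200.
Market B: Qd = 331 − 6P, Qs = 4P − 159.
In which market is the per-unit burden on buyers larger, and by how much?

Market A, by $3.2.

Market A: pre-tax P* = $9, Q* = 254; post-tax Q = 248; per-unit burden on buyers = $6.
Market B: pre-tax P* = $49, Q* = 37; post-tax Q = 20.2; per-unit burden on buyers = $2.8.
Difference: $6 vs $2.8 → market A is larger by $3.2.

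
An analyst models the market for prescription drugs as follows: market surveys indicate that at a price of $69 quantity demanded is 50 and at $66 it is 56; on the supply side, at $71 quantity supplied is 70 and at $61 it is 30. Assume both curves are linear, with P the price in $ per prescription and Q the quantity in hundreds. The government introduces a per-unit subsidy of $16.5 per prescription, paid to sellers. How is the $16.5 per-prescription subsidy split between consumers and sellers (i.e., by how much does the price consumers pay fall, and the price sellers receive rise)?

Consumers gain $11 per prescription; sellers gain $5.5 per prescription.

Demand slope: (56 − 50)/(66 − 69) = -2, so Qd = 188 − 2P.
Supply slope: (30 − 70)/(61 − 71) = 4, so Qs = 4P − 214.
Without the subsidy, 188 − 2P = 4P − 214 gives 6P = 402, so P* = $67 and Q* = 54.
With a per-unit subsidy paid to sellers, each receives P + 16.5 per unit sold, so supply becomes Qs = 4(P + 16.5) − 214.
Solving gives Q = 76 with consumers paying $56 and sellers receiving $72.5 (the $16.5 wedge).
Gain to consumers: $11; to sellers: $5.5. (They sum to $16.5.)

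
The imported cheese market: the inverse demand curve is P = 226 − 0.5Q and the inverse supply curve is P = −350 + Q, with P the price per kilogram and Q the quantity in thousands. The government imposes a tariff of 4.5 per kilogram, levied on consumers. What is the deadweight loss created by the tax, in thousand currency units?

Deadweight loss = 6.75 thousand.

Rewrite in direct form: Qd = 452 − 2P and Qs = P + 350.
Before the tax: set 452 − 2P = P + 350 → P* = 34, Q* = 384.
With the tax collected from consumers, demand (in seller-price terms) shifts: Qd = 452 − 2(P + 4.5).
Solving gives Q = 381 with consumers paying 35.5 and suppliers receiving 31 (the 4.5 wedge).
Quantity falls by |ΔQ| = |384 − 381| = 3.
DWL = ½ · t · |ΔQ| = ½ · 4.5 · 3 = 6.75.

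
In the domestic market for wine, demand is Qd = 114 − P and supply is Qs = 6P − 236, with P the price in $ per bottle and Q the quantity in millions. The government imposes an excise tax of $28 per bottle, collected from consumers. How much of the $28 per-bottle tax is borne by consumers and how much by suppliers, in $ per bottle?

Consumers bear $24 per bottle; suppliers bear $4 per bottle.

Before the tax: set 114 − P = 6P − 236 → P* = $50, Q* = 64.
With the tax collected from consumers, demand (in seller-price terms) shifts: Qd = 114 − (P + 28).
Solving gives Q = 40 with consumers paying $74 and suppliers receiving $46 (the $28 wedge).
Burden on consumers: $24; on suppliers: $4. (They sum to $28.)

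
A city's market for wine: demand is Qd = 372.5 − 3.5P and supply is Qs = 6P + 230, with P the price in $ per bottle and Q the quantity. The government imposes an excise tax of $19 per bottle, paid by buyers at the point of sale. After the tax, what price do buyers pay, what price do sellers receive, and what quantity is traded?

Buyers pay $27; sellers receive $8; quantity = 278.

Without the tax, 372.5 − 3.5P = 6P + 230 gives 9.5P = 142.5, so P* = $15 and Q* = 320.
With the tax collected from buyers, demand (in seller-price terms) shifts: Qd = 372.5 − 3.5(P + 19).
New equilibrium: buyers pay $27, sellers receive $8, Q = 278. (Wedge: Pb − Ps = 19.)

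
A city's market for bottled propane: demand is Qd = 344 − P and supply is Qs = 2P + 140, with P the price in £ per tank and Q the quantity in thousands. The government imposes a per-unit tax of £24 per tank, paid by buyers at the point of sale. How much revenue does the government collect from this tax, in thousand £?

Without the tax, 344 − P = 2P + 140 gives 3P = 204, so P* = £68 and Q* = 276.
With the tax collected from buyers, demand (in seller-price terms) shifts: Qd = 344 − (P + 24).
New equilibrium: buyers pay £84, suppliers receive £60, Q = 260. (Wedge: Pb − Ps = 24.)
Revenue = t · Q = 24 · 260 = £6240.

Tax revenue = £6240 thousand.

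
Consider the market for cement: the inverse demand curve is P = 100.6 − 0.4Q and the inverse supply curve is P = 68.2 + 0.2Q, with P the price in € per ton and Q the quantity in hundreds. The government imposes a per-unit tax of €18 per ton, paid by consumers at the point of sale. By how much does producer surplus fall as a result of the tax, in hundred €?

Rewrite in direct form: Qd = 251.5 − 2.5P and Qs = 5P − 341.
Before the tax: set 251.5 − 2.5P = 5P − 341 → P* = €79, Q* = 54.
With the tax collected from consumers, demand (in seller-price terms) shifts: Qd = 251.5 − 2.5(P + 18).
Solving gives Q = 24 with consumers paying €91 and suppliers receiving €73 (the €18 wedge).
ΔPS is the trapezoid between Q = 24 and Q = 54 of height €6: ½ · (54 + 24) · 6 = €234.

Producer surplus falls by €234 hundred.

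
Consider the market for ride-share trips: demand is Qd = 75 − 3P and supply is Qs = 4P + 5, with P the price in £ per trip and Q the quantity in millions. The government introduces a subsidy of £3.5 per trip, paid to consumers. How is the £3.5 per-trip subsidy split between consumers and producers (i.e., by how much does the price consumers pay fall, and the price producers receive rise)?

Before the subsidy: set 75 − 3P = 4P + 5 → P* = £10, Q* = 45.
With a per-unit subsidy paid to consumers, each effectively pays P − 3.5, so demand becomes Qd = 75 − 3(P − 3.5).
New equilibrium: consumers pay £8, producers receive £11.5, Q = 51. (Wedge: Pb − Ps = −3.5.)
Gain to consumers: £2; to producers: £1.5. (They sum to £3.5.)

Consumers gain £2 per trip; producers gain £1.5 per trip.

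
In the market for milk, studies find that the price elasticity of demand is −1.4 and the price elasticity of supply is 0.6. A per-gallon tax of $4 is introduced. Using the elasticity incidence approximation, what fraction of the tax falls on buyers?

Buyers' share ≈ 0.3.

Incidence ratio: buyers' share ≈ εs / (εs + |εd|) = 0.6 / (0.6 + 1.4) = 0.3.
Supply is the less elastic side, so buyers bear the smaller share.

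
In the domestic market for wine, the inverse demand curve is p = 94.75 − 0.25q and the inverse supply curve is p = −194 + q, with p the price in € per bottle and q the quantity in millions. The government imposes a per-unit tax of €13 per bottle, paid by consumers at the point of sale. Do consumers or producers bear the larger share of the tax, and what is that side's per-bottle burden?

Rewrite in direct form: qd = 379 − 4p and qs = p + 194.
Before the tax: set 379 − 4p = p + 194 → p* = €37, q* = 231.
With the tax collected from consumers, demand (in seller-price terms) shifts: qd = 379 − 4(p + 13).
Solving gives q = 220.6 with consumers paying €39.6 and producers receiving €26.6 (the €13 wedge).
Per-bottle burden: consumers €2.6, producers €10.4.
Producers take the larger share because supply is less price-elastic here (demand slope 4 vs supply slope 1).
The less price-elastic side of the market bears the larger share of a per-unit tax.

Producers bear the larger share: €10.4 per bottle.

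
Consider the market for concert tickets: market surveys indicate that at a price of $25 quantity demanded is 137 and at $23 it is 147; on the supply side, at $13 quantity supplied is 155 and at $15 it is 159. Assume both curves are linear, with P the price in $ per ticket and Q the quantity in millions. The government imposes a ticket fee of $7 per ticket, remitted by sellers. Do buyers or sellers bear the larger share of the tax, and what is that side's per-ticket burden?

Demand slope: (147 − 137)/(23 − 25) = -5, so Qd = 262 − 5P.
Supply slope: (159 − 155)/(15 − 13) = 2, so Qs = 2P + 129.
Without the tax, 262 − 5P = 2P + 129 gives 7P = 133, so P* = $19 and Q* = 167.
With the tax collected from sellers, supply shifts: Qs = 2(P − 7) + 129.
New equilibrium: buyers pay $21, sellers receive $14, Q = 157. (Wedge: Pb − Ps = 7.)
Per-ticket burden: buyers $2, sellers $5.
Sellers take the larger share because supply is less price-elastic here (demand slope 5 vs supply slope 2).

Sellers bear the larger share: $5 per ticket.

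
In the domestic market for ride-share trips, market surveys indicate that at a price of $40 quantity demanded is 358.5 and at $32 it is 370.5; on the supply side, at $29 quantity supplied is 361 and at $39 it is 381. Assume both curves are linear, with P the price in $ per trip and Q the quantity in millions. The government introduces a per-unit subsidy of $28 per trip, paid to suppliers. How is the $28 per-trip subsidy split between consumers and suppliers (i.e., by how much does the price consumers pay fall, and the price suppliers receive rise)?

Consumers gain $16 per trip; suppliers gain $12 per trip.

Demand slope: (370.5 − 358.5)/(32 − 40) = -1.5, so Qd = 418.5 − 1.5P.
Supply slope: (381 − 361)/(39 − 29) = 2, so Qs = 2P + 303.
Before the subsidy: set 418.5 − 1.5P = 2P + 303 → P* = $33, Q* = 369.
With a per-unit subsidy paid to suppliers, each receives P + 28 per unit sold, so supply becomes Qs = 2(P + 28) + 303.
New equilibrium: consumers pay $17, suppliers receive $45, Q = 393. (Wedge: Pb − Ps = −28.)
Gain to consumers: $16; to suppliers: $12. (They sum to $28.)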